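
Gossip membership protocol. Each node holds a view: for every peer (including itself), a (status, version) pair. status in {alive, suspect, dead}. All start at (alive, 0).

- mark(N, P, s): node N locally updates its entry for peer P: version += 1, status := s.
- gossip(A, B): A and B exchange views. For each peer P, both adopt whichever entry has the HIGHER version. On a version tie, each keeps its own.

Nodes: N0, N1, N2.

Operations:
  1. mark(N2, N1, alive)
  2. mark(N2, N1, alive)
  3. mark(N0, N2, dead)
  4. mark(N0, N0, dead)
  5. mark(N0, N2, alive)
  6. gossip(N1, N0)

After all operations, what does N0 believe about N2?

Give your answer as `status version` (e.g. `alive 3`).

Answer: alive 2

Derivation:
Op 1: N2 marks N1=alive -> (alive,v1)
Op 2: N2 marks N1=alive -> (alive,v2)
Op 3: N0 marks N2=dead -> (dead,v1)
Op 4: N0 marks N0=dead -> (dead,v1)
Op 5: N0 marks N2=alive -> (alive,v2)
Op 6: gossip N1<->N0 -> N1.N0=(dead,v1) N1.N1=(alive,v0) N1.N2=(alive,v2) | N0.N0=(dead,v1) N0.N1=(alive,v0) N0.N2=(alive,v2)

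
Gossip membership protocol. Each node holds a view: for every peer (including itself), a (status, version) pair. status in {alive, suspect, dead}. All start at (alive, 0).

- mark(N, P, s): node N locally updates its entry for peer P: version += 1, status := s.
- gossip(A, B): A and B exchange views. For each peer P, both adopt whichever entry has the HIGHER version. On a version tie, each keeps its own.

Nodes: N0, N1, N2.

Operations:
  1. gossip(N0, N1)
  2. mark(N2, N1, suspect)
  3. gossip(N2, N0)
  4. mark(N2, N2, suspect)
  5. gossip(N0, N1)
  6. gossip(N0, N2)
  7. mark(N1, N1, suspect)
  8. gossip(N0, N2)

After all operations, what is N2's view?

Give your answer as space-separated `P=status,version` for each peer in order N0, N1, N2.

Answer: N0=alive,0 N1=suspect,1 N2=suspect,1

Derivation:
Op 1: gossip N0<->N1 -> N0.N0=(alive,v0) N0.N1=(alive,v0) N0.N2=(alive,v0) | N1.N0=(alive,v0) N1.N1=(alive,v0) N1.N2=(alive,v0)
Op 2: N2 marks N1=suspect -> (suspect,v1)
Op 3: gossip N2<->N0 -> N2.N0=(alive,v0) N2.N1=(suspect,v1) N2.N2=(alive,v0) | N0.N0=(alive,v0) N0.N1=(suspect,v1) N0.N2=(alive,v0)
Op 4: N2 marks N2=suspect -> (suspect,v1)
Op 5: gossip N0<->N1 -> N0.N0=(alive,v0) N0.N1=(suspect,v1) N0.N2=(alive,v0) | N1.N0=(alive,v0) N1.N1=(suspect,v1) N1.N2=(alive,v0)
Op 6: gossip N0<->N2 -> N0.N0=(alive,v0) N0.N1=(suspect,v1) N0.N2=(suspect,v1) | N2.N0=(alive,v0) N2.N1=(suspect,v1) N2.N2=(suspect,v1)
Op 7: N1 marks N1=suspect -> (suspect,v2)
Op 8: gossip N0<->N2 -> N0.N0=(alive,v0) N0.N1=(suspect,v1) N0.N2=(suspect,v1) | N2.N0=(alive,v0) N2.N1=(suspect,v1) N2.N2=(suspect,v1)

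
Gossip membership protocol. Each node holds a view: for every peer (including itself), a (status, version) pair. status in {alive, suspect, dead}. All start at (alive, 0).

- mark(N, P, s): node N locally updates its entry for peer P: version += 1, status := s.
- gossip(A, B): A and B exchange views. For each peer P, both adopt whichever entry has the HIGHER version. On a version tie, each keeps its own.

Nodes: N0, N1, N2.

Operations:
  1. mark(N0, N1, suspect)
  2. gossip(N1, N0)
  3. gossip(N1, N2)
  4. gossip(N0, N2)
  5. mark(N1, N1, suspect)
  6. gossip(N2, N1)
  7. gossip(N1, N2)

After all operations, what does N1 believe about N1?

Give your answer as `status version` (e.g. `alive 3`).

Answer: suspect 2

Derivation:
Op 1: N0 marks N1=suspect -> (suspect,v1)
Op 2: gossip N1<->N0 -> N1.N0=(alive,v0) N1.N1=(suspect,v1) N1.N2=(alive,v0) | N0.N0=(alive,v0) N0.N1=(suspect,v1) N0.N2=(alive,v0)
Op 3: gossip N1<->N2 -> N1.N0=(alive,v0) N1.N1=(suspect,v1) N1.N2=(alive,v0) | N2.N0=(alive,v0) N2.N1=(suspect,v1) N2.N2=(alive,v0)
Op 4: gossip N0<->N2 -> N0.N0=(alive,v0) N0.N1=(suspect,v1) N0.N2=(alive,v0) | N2.N0=(alive,v0) N2.N1=(suspect,v1) N2.N2=(alive,v0)
Op 5: N1 marks N1=suspect -> (suspect,v2)
Op 6: gossip N2<->N1 -> N2.N0=(alive,v0) N2.N1=(suspect,v2) N2.N2=(alive,v0) | N1.N0=(alive,v0) N1.N1=(suspect,v2) N1.N2=(alive,v0)
Op 7: gossip N1<->N2 -> N1.N0=(alive,v0) N1.N1=(suspect,v2) N1.N2=(alive,v0) | N2.N0=(alive,v0) N2.N1=(suspect,v2) N2.N2=(alive,v0)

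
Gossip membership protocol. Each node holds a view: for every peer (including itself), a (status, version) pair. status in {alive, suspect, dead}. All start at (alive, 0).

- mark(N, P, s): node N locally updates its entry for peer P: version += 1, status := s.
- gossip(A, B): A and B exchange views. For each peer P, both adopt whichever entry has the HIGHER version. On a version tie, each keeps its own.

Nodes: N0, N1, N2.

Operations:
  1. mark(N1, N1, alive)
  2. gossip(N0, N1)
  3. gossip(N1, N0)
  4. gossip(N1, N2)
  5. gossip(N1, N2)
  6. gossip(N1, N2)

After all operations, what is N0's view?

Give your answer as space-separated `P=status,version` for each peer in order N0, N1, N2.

Answer: N0=alive,0 N1=alive,1 N2=alive,0

Derivation:
Op 1: N1 marks N1=alive -> (alive,v1)
Op 2: gossip N0<->N1 -> N0.N0=(alive,v0) N0.N1=(alive,v1) N0.N2=(alive,v0) | N1.N0=(alive,v0) N1.N1=(alive,v1) N1.N2=(alive,v0)
Op 3: gossip N1<->N0 -> N1.N0=(alive,v0) N1.N1=(alive,v1) N1.N2=(alive,v0) | N0.N0=(alive,v0) N0.N1=(alive,v1) N0.N2=(alive,v0)
Op 4: gossip N1<->N2 -> N1.N0=(alive,v0) N1.N1=(alive,v1) N1.N2=(alive,v0) | N2.N0=(alive,v0) N2.N1=(alive,v1) N2.N2=(alive,v0)
Op 5: gossip N1<->N2 -> N1.N0=(alive,v0) N1.N1=(alive,v1) N1.N2=(alive,v0) | N2.N0=(alive,v0) N2.N1=(alive,v1) N2.N2=(alive,v0)
Op 6: gossip N1<->N2 -> N1.N0=(alive,v0) N1.N1=(alive,v1) N1.N2=(alive,v0) | N2.N0=(alive,v0) N2.N1=(alive,v1) N2.N2=(alive,v0)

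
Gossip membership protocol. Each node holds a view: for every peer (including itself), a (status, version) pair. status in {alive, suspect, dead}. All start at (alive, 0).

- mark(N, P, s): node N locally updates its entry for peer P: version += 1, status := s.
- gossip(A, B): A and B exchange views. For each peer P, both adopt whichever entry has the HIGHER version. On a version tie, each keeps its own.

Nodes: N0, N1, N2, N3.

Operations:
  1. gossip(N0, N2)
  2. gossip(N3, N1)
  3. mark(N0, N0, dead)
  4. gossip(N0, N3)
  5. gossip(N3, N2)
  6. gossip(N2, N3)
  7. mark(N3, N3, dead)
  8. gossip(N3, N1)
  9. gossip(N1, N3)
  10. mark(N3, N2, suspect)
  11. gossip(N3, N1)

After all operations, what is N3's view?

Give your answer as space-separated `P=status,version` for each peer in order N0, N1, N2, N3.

Answer: N0=dead,1 N1=alive,0 N2=suspect,1 N3=dead,1

Derivation:
Op 1: gossip N0<->N2 -> N0.N0=(alive,v0) N0.N1=(alive,v0) N0.N2=(alive,v0) N0.N3=(alive,v0) | N2.N0=(alive,v0) N2.N1=(alive,v0) N2.N2=(alive,v0) N2.N3=(alive,v0)
Op 2: gossip N3<->N1 -> N3.N0=(alive,v0) N3.N1=(alive,v0) N3.N2=(alive,v0) N3.N3=(alive,v0) | N1.N0=(alive,v0) N1.N1=(alive,v0) N1.N2=(alive,v0) N1.N3=(alive,v0)
Op 3: N0 marks N0=dead -> (dead,v1)
Op 4: gossip N0<->N3 -> N0.N0=(dead,v1) N0.N1=(alive,v0) N0.N2=(alive,v0) N0.N3=(alive,v0) | N3.N0=(dead,v1) N3.N1=(alive,v0) N3.N2=(alive,v0) N3.N3=(alive,v0)
Op 5: gossip N3<->N2 -> N3.N0=(dead,v1) N3.N1=(alive,v0) N3.N2=(alive,v0) N3.N3=(alive,v0) | N2.N0=(dead,v1) N2.N1=(alive,v0) N2.N2=(alive,v0) N2.N3=(alive,v0)
Op 6: gossip N2<->N3 -> N2.N0=(dead,v1) N2.N1=(alive,v0) N2.N2=(alive,v0) N2.N3=(alive,v0) | N3.N0=(dead,v1) N3.N1=(alive,v0) N3.N2=(alive,v0) N3.N3=(alive,v0)
Op 7: N3 marks N3=dead -> (dead,v1)
Op 8: gossip N3<->N1 -> N3.N0=(dead,v1) N3.N1=(alive,v0) N3.N2=(alive,v0) N3.N3=(dead,v1) | N1.N0=(dead,v1) N1.N1=(alive,v0) N1.N2=(alive,v0) N1.N3=(dead,v1)
Op 9: gossip N1<->N3 -> N1.N0=(dead,v1) N1.N1=(alive,v0) N1.N2=(alive,v0) N1.N3=(dead,v1) | N3.N0=(dead,v1) N3.N1=(alive,v0) N3.N2=(alive,v0) N3.N3=(dead,v1)
Op 10: N3 marks N2=suspect -> (suspect,v1)
Op 11: gossip N3<->N1 -> N3.N0=(dead,v1) N3.N1=(alive,v0) N3.N2=(suspect,v1) N3.N3=(dead,v1) | N1.N0=(dead,v1) N1.N1=(alive,v0) N1.N2=(suspect,v1) N1.N3=(dead,v1)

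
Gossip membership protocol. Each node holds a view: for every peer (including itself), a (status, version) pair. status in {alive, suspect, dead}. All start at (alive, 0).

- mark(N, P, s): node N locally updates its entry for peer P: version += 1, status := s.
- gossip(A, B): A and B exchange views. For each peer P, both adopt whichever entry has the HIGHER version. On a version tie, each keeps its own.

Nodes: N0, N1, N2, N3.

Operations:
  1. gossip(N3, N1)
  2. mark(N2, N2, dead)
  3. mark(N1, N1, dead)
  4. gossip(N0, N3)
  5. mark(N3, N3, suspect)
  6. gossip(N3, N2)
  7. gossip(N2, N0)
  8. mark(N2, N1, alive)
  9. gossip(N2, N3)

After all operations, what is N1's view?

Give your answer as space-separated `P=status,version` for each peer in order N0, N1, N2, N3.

Answer: N0=alive,0 N1=dead,1 N2=alive,0 N3=alive,0

Derivation:
Op 1: gossip N3<->N1 -> N3.N0=(alive,v0) N3.N1=(alive,v0) N3.N2=(alive,v0) N3.N3=(alive,v0) | N1.N0=(alive,v0) N1.N1=(alive,v0) N1.N2=(alive,v0) N1.N3=(alive,v0)
Op 2: N2 marks N2=dead -> (dead,v1)
Op 3: N1 marks N1=dead -> (dead,v1)
Op 4: gossip N0<->N3 -> N0.N0=(alive,v0) N0.N1=(alive,v0) N0.N2=(alive,v0) N0.N3=(alive,v0) | N3.N0=(alive,v0) N3.N1=(alive,v0) N3.N2=(alive,v0) N3.N3=(alive,v0)
Op 5: N3 marks N3=suspect -> (suspect,v1)
Op 6: gossip N3<->N2 -> N3.N0=(alive,v0) N3.N1=(alive,v0) N3.N2=(dead,v1) N3.N3=(suspect,v1) | N2.N0=(alive,v0) N2.N1=(alive,v0) N2.N2=(dead,v1) N2.N3=(suspect,v1)
Op 7: gossip N2<->N0 -> N2.N0=(alive,v0) N2.N1=(alive,v0) N2.N2=(dead,v1) N2.N3=(suspect,v1) | N0.N0=(alive,v0) N0.N1=(alive,v0) N0.N2=(dead,v1) N0.N3=(suspect,v1)
Op 8: N2 marks N1=alive -> (alive,v1)
Op 9: gossip N2<->N3 -> N2.N0=(alive,v0) N2.N1=(alive,v1) N2.N2=(dead,v1) N2.N3=(suspect,v1) | N3.N0=(alive,v0) N3.N1=(alive,v1) N3.N2=(dead,v1) N3.N3=(suspect,v1)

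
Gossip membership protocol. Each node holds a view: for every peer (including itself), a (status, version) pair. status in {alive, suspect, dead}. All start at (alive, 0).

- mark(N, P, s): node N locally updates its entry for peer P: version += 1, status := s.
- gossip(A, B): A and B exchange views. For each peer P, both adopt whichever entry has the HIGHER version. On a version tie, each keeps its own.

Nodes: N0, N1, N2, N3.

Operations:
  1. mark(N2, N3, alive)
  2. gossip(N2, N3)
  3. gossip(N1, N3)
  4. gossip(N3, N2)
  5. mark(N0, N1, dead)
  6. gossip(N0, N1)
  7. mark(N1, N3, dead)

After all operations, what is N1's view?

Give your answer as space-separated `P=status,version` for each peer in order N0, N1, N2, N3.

Answer: N0=alive,0 N1=dead,1 N2=alive,0 N3=dead,2

Derivation:
Op 1: N2 marks N3=alive -> (alive,v1)
Op 2: gossip N2<->N3 -> N2.N0=(alive,v0) N2.N1=(alive,v0) N2.N2=(alive,v0) N2.N3=(alive,v1) | N3.N0=(alive,v0) N3.N1=(alive,v0) N3.N2=(alive,v0) N3.N3=(alive,v1)
Op 3: gossip N1<->N3 -> N1.N0=(alive,v0) N1.N1=(alive,v0) N1.N2=(alive,v0) N1.N3=(alive,v1) | N3.N0=(alive,v0) N3.N1=(alive,v0) N3.N2=(alive,v0) N3.N3=(alive,v1)
Op 4: gossip N3<->N2 -> N3.N0=(alive,v0) N3.N1=(alive,v0) N3.N2=(alive,v0) N3.N3=(alive,v1) | N2.N0=(alive,v0) N2.N1=(alive,v0) N2.N2=(alive,v0) N2.N3=(alive,v1)
Op 5: N0 marks N1=dead -> (dead,v1)
Op 6: gossip N0<->N1 -> N0.N0=(alive,v0) N0.N1=(dead,v1) N0.N2=(alive,v0) N0.N3=(alive,v1) | N1.N0=(alive,v0) N1.N1=(dead,v1) N1.N2=(alive,v0) N1.N3=(alive,v1)
Op 7: N1 marks N3=dead -> (dead,v2)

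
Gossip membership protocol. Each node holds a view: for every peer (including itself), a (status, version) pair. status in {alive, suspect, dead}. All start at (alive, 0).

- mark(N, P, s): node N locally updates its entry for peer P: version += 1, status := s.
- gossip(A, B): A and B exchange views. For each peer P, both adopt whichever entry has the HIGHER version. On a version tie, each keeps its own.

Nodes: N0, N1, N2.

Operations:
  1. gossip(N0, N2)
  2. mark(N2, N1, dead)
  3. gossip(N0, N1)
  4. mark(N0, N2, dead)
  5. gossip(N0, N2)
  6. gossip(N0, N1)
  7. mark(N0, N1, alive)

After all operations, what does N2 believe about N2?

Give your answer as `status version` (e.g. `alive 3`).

Op 1: gossip N0<->N2 -> N0.N0=(alive,v0) N0.N1=(alive,v0) N0.N2=(alive,v0) | N2.N0=(alive,v0) N2.N1=(alive,v0) N2.N2=(alive,v0)
Op 2: N2 marks N1=dead -> (dead,v1)
Op 3: gossip N0<->N1 -> N0.N0=(alive,v0) N0.N1=(alive,v0) N0.N2=(alive,v0) | N1.N0=(alive,v0) N1.N1=(alive,v0) N1.N2=(alive,v0)
Op 4: N0 marks N2=dead -> (dead,v1)
Op 5: gossip N0<->N2 -> N0.N0=(alive,v0) N0.N1=(dead,v1) N0.N2=(dead,v1) | N2.N0=(alive,v0) N2.N1=(dead,v1) N2.N2=(dead,v1)
Op 6: gossip N0<->N1 -> N0.N0=(alive,v0) N0.N1=(dead,v1) N0.N2=(dead,v1) | N1.N0=(alive,v0) N1.N1=(dead,v1) N1.N2=(dead,v1)
Op 7: N0 marks N1=alive -> (alive,v2)

Answer: dead 1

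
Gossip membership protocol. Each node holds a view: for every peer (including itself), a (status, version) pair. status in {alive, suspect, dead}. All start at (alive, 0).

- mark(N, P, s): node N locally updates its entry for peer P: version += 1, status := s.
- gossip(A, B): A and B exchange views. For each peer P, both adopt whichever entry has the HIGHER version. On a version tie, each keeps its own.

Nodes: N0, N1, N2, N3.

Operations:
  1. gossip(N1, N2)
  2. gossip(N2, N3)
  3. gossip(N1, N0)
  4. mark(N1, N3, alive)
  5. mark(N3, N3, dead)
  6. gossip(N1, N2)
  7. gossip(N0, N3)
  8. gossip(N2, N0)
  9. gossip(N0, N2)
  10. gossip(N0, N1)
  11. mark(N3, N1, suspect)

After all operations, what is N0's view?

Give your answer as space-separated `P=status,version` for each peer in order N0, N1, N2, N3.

Answer: N0=alive,0 N1=alive,0 N2=alive,0 N3=dead,1

Derivation:
Op 1: gossip N1<->N2 -> N1.N0=(alive,v0) N1.N1=(alive,v0) N1.N2=(alive,v0) N1.N3=(alive,v0) | N2.N0=(alive,v0) N2.N1=(alive,v0) N2.N2=(alive,v0) N2.N3=(alive,v0)
Op 2: gossip N2<->N3 -> N2.N0=(alive,v0) N2.N1=(alive,v0) N2.N2=(alive,v0) N2.N3=(alive,v0) | N3.N0=(alive,v0) N3.N1=(alive,v0) N3.N2=(alive,v0) N3.N3=(alive,v0)
Op 3: gossip N1<->N0 -> N1.N0=(alive,v0) N1.N1=(alive,v0) N1.N2=(alive,v0) N1.N3=(alive,v0) | N0.N0=(alive,v0) N0.N1=(alive,v0) N0.N2=(alive,v0) N0.N3=(alive,v0)
Op 4: N1 marks N3=alive -> (alive,v1)
Op 5: N3 marks N3=dead -> (dead,v1)
Op 6: gossip N1<->N2 -> N1.N0=(alive,v0) N1.N1=(alive,v0) N1.N2=(alive,v0) N1.N3=(alive,v1) | N2.N0=(alive,v0) N2.N1=(alive,v0) N2.N2=(alive,v0) N2.N3=(alive,v1)
Op 7: gossip N0<->N3 -> N0.N0=(alive,v0) N0.N1=(alive,v0) N0.N2=(alive,v0) N0.N3=(dead,v1) | N3.N0=(alive,v0) N3.N1=(alive,v0) N3.N2=(alive,v0) N3.N3=(dead,v1)
Op 8: gossip N2<->N0 -> N2.N0=(alive,v0) N2.N1=(alive,v0) N2.N2=(alive,v0) N2.N3=(alive,v1) | N0.N0=(alive,v0) N0.N1=(alive,v0) N0.N2=(alive,v0) N0.N3=(dead,v1)
Op 9: gossip N0<->N2 -> N0.N0=(alive,v0) N0.N1=(alive,v0) N0.N2=(alive,v0) N0.N3=(dead,v1) | N2.N0=(alive,v0) N2.N1=(alive,v0) N2.N2=(alive,v0) N2.N3=(alive,v1)
Op 10: gossip N0<->N1 -> N0.N0=(alive,v0) N0.N1=(alive,v0) N0.N2=(alive,v0) N0.N3=(dead,v1) | N1.N0=(alive,v0) N1.N1=(alive,v0) N1.N2=(alive,v0) N1.N3=(alive,v1)
Op 11: N3 marks N1=suspect -> (suspect,v1)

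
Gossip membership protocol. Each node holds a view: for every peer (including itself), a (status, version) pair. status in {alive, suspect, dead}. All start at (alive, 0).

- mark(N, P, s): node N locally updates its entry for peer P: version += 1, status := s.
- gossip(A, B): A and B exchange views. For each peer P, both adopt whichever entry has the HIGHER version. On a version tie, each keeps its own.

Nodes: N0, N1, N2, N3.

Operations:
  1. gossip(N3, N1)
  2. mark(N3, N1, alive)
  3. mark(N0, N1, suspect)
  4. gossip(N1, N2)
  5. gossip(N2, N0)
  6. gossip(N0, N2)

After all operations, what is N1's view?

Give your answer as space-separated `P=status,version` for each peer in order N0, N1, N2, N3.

Op 1: gossip N3<->N1 -> N3.N0=(alive,v0) N3.N1=(alive,v0) N3.N2=(alive,v0) N3.N3=(alive,v0) | N1.N0=(alive,v0) N1.N1=(alive,v0) N1.N2=(alive,v0) N1.N3=(alive,v0)
Op 2: N3 marks N1=alive -> (alive,v1)
Op 3: N0 marks N1=suspect -> (suspect,v1)
Op 4: gossip N1<->N2 -> N1.N0=(alive,v0) N1.N1=(alive,v0) N1.N2=(alive,v0) N1.N3=(alive,v0) | N2.N0=(alive,v0) N2.N1=(alive,v0) N2.N2=(alive,v0) N2.N3=(alive,v0)
Op 5: gossip N2<->N0 -> N2.N0=(alive,v0) N2.N1=(suspect,v1) N2.N2=(alive,v0) N2.N3=(alive,v0) | N0.N0=(alive,v0) N0.N1=(suspect,v1) N0.N2=(alive,v0) N0.N3=(alive,v0)
Op 6: gossip N0<->N2 -> N0.N0=(alive,v0) N0.N1=(suspect,v1) N0.N2=(alive,v0) N0.N3=(alive,v0) | N2.N0=(alive,v0) N2.N1=(suspect,v1) N2.N2=(alive,v0) N2.N3=(alive,v0)

Answer: N0=alive,0 N1=alive,0 N2=alive,0 N3=alive,0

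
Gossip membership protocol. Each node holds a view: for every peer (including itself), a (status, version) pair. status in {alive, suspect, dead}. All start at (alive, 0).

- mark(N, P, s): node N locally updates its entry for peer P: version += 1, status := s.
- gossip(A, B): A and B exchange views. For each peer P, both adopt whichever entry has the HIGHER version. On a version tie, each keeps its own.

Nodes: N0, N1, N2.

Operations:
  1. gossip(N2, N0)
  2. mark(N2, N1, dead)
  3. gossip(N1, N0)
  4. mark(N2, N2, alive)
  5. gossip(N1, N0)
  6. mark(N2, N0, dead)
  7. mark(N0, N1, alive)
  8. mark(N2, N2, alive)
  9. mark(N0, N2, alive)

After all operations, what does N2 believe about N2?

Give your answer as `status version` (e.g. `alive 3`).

Answer: alive 2

Derivation:
Op 1: gossip N2<->N0 -> N2.N0=(alive,v0) N2.N1=(alive,v0) N2.N2=(alive,v0) | N0.N0=(alive,v0) N0.N1=(alive,v0) N0.N2=(alive,v0)
Op 2: N2 marks N1=dead -> (dead,v1)
Op 3: gossip N1<->N0 -> N1.N0=(alive,v0) N1.N1=(alive,v0) N1.N2=(alive,v0) | N0.N0=(alive,v0) N0.N1=(alive,v0) N0.N2=(alive,v0)
Op 4: N2 marks N2=alive -> (alive,v1)
Op 5: gossip N1<->N0 -> N1.N0=(alive,v0) N1.N1=(alive,v0) N1.N2=(alive,v0) | N0.N0=(alive,v0) N0.N1=(alive,v0) N0.N2=(alive,v0)
Op 6: N2 marks N0=dead -> (dead,v1)
Op 7: N0 marks N1=alive -> (alive,v1)
Op 8: N2 marks N2=alive -> (alive,v2)
Op 9: N0 marks N2=alive -> (alive,v1)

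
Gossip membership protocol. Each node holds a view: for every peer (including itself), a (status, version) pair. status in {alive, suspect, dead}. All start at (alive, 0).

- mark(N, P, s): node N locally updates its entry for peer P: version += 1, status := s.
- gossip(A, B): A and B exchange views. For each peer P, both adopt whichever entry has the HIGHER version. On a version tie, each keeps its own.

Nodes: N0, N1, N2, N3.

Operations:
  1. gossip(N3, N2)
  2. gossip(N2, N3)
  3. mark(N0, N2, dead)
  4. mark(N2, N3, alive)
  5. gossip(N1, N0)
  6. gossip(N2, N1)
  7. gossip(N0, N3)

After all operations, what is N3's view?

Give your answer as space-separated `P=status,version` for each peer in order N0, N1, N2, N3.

Answer: N0=alive,0 N1=alive,0 N2=dead,1 N3=alive,0

Derivation:
Op 1: gossip N3<->N2 -> N3.N0=(alive,v0) N3.N1=(alive,v0) N3.N2=(alive,v0) N3.N3=(alive,v0) | N2.N0=(alive,v0) N2.N1=(alive,v0) N2.N2=(alive,v0) N2.N3=(alive,v0)
Op 2: gossip N2<->N3 -> N2.N0=(alive,v0) N2.N1=(alive,v0) N2.N2=(alive,v0) N2.N3=(alive,v0) | N3.N0=(alive,v0) N3.N1=(alive,v0) N3.N2=(alive,v0) N3.N3=(alive,v0)
Op 3: N0 marks N2=dead -> (dead,v1)
Op 4: N2 marks N3=alive -> (alive,v1)
Op 5: gossip N1<->N0 -> N1.N0=(alive,v0) N1.N1=(alive,v0) N1.N2=(dead,v1) N1.N3=(alive,v0) | N0.N0=(alive,v0) N0.N1=(alive,v0) N0.N2=(dead,v1) N0.N3=(alive,v0)
Op 6: gossip N2<->N1 -> N2.N0=(alive,v0) N2.N1=(alive,v0) N2.N2=(dead,v1) N2.N3=(alive,v1) | N1.N0=(alive,v0) N1.N1=(alive,v0) N1.N2=(dead,v1) N1.N3=(alive,v1)
Op 7: gossip N0<->N3 -> N0.N0=(alive,v0) N0.N1=(alive,v0) N0.N2=(dead,v1) N0.N3=(alive,v0) | N3.N0=(alive,v0) N3.N1=(alive,v0) N3.N2=(dead,v1) N3.N3=(alive,v0)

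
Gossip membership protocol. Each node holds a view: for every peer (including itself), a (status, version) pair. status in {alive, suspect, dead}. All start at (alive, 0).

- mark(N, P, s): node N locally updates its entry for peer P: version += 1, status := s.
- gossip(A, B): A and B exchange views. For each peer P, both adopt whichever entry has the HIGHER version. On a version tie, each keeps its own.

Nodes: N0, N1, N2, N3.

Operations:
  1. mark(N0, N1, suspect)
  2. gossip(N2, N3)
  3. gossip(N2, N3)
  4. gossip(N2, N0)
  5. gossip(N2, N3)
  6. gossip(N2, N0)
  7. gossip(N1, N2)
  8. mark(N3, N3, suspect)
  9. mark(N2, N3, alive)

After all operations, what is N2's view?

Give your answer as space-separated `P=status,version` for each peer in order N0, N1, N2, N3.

Answer: N0=alive,0 N1=suspect,1 N2=alive,0 N3=alive,1

Derivation:
Op 1: N0 marks N1=suspect -> (suspect,v1)
Op 2: gossip N2<->N3 -> N2.N0=(alive,v0) N2.N1=(alive,v0) N2.N2=(alive,v0) N2.N3=(alive,v0) | N3.N0=(alive,v0) N3.N1=(alive,v0) N3.N2=(alive,v0) N3.N3=(alive,v0)
Op 3: gossip N2<->N3 -> N2.N0=(alive,v0) N2.N1=(alive,v0) N2.N2=(alive,v0) N2.N3=(alive,v0) | N3.N0=(alive,v0) N3.N1=(alive,v0) N3.N2=(alive,v0) N3.N3=(alive,v0)
Op 4: gossip N2<->N0 -> N2.N0=(alive,v0) N2.N1=(suspect,v1) N2.N2=(alive,v0) N2.N3=(alive,v0) | N0.N0=(alive,v0) N0.N1=(suspect,v1) N0.N2=(alive,v0) N0.N3=(alive,v0)
Op 5: gossip N2<->N3 -> N2.N0=(alive,v0) N2.N1=(suspect,v1) N2.N2=(alive,v0) N2.N3=(alive,v0) | N3.N0=(alive,v0) N3.N1=(suspect,v1) N3.N2=(alive,v0) N3.N3=(alive,v0)
Op 6: gossip N2<->N0 -> N2.N0=(alive,v0) N2.N1=(suspect,v1) N2.N2=(alive,v0) N2.N3=(alive,v0) | N0.N0=(alive,v0) N0.N1=(suspect,v1) N0.N2=(alive,v0) N0.N3=(alive,v0)
Op 7: gossip N1<->N2 -> N1.N0=(alive,v0) N1.N1=(suspect,v1) N1.N2=(alive,v0) N1.N3=(alive,v0) | N2.N0=(alive,v0) N2.N1=(suspect,v1) N2.N2=(alive,v0) N2.N3=(alive,v0)
Op 8: N3 marks N3=suspect -> (suspect,v1)
Op 9: N2 marks N3=alive -> (alive,v1)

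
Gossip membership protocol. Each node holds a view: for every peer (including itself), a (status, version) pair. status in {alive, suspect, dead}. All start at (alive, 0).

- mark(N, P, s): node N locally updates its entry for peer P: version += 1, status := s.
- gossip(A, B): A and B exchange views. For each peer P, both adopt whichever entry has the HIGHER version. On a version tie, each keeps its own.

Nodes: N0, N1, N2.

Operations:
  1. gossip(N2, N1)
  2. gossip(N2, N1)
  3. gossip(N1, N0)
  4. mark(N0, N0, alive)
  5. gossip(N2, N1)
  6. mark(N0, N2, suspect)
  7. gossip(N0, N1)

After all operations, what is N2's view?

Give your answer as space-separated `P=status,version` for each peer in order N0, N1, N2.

Answer: N0=alive,0 N1=alive,0 N2=alive,0

Derivation:
Op 1: gossip N2<->N1 -> N2.N0=(alive,v0) N2.N1=(alive,v0) N2.N2=(alive,v0) | N1.N0=(alive,v0) N1.N1=(alive,v0) N1.N2=(alive,v0)
Op 2: gossip N2<->N1 -> N2.N0=(alive,v0) N2.N1=(alive,v0) N2.N2=(alive,v0) | N1.N0=(alive,v0) N1.N1=(alive,v0) N1.N2=(alive,v0)
Op 3: gossip N1<->N0 -> N1.N0=(alive,v0) N1.N1=(alive,v0) N1.N2=(alive,v0) | N0.N0=(alive,v0) N0.N1=(alive,v0) N0.N2=(alive,v0)
Op 4: N0 marks N0=alive -> (alive,v1)
Op 5: gossip N2<->N1 -> N2.N0=(alive,v0) N2.N1=(alive,v0) N2.N2=(alive,v0) | N1.N0=(alive,v0) N1.N1=(alive,v0) N1.N2=(alive,v0)
Op 6: N0 marks N2=suspect -> (suspect,v1)
Op 7: gossip N0<->N1 -> N0.N0=(alive,v1) N0.N1=(alive,v0) N0.N2=(suspect,v1) | N1.N0=(alive,v1) N1.N1=(alive,v0) N1.N2=(suspect,v1)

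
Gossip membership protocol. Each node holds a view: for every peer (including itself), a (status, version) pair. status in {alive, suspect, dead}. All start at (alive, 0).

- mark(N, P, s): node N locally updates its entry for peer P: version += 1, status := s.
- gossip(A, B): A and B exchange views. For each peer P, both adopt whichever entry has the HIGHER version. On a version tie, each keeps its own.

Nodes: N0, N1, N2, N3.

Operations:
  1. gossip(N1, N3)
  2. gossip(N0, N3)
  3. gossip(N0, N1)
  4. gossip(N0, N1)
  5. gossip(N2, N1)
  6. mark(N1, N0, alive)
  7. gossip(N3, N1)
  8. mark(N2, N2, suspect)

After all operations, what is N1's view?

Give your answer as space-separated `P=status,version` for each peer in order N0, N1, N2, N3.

Answer: N0=alive,1 N1=alive,0 N2=alive,0 N3=alive,0

Derivation:
Op 1: gossip N1<->N3 -> N1.N0=(alive,v0) N1.N1=(alive,v0) N1.N2=(alive,v0) N1.N3=(alive,v0) | N3.N0=(alive,v0) N3.N1=(alive,v0) N3.N2=(alive,v0) N3.N3=(alive,v0)
Op 2: gossip N0<->N3 -> N0.N0=(alive,v0) N0.N1=(alive,v0) N0.N2=(alive,v0) N0.N3=(alive,v0) | N3.N0=(alive,v0) N3.N1=(alive,v0) N3.N2=(alive,v0) N3.N3=(alive,v0)
Op 3: gossip N0<->N1 -> N0.N0=(alive,v0) N0.N1=(alive,v0) N0.N2=(alive,v0) N0.N3=(alive,v0) | N1.N0=(alive,v0) N1.N1=(alive,v0) N1.N2=(alive,v0) N1.N3=(alive,v0)
Op 4: gossip N0<->N1 -> N0.N0=(alive,v0) N0.N1=(alive,v0) N0.N2=(alive,v0) N0.N3=(alive,v0) | N1.N0=(alive,v0) N1.N1=(alive,v0) N1.N2=(alive,v0) N1.N3=(alive,v0)
Op 5: gossip N2<->N1 -> N2.N0=(alive,v0) N2.N1=(alive,v0) N2.N2=(alive,v0) N2.N3=(alive,v0) | N1.N0=(alive,v0) N1.N1=(alive,v0) N1.N2=(alive,v0) N1.N3=(alive,v0)
Op 6: N1 marks N0=alive -> (alive,v1)
Op 7: gossip N3<->N1 -> N3.N0=(alive,v1) N3.N1=(alive,v0) N3.N2=(alive,v0) N3.N3=(alive,v0) | N1.N0=(alive,v1) N1.N1=(alive,v0) N1.N2=(alive,v0) N1.N3=(alive,v0)
Op 8: N2 marks N2=suspect -> (suspect,v1)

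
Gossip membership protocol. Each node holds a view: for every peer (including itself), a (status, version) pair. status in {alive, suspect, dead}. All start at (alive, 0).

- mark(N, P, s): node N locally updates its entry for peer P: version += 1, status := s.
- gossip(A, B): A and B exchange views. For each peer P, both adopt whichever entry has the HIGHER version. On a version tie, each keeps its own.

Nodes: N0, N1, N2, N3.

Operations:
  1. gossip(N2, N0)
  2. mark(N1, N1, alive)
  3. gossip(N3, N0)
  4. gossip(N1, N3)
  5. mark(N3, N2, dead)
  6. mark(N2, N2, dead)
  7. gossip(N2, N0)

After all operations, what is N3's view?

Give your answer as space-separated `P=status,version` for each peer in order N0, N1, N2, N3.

Op 1: gossip N2<->N0 -> N2.N0=(alive,v0) N2.N1=(alive,v0) N2.N2=(alive,v0) N2.N3=(alive,v0) | N0.N0=(alive,v0) N0.N1=(alive,v0) N0.N2=(alive,v0) N0.N3=(alive,v0)
Op 2: N1 marks N1=alive -> (alive,v1)
Op 3: gossip N3<->N0 -> N3.N0=(alive,v0) N3.N1=(alive,v0) N3.N2=(alive,v0) N3.N3=(alive,v0) | N0.N0=(alive,v0) N0.N1=(alive,v0) N0.N2=(alive,v0) N0.N3=(alive,v0)
Op 4: gossip N1<->N3 -> N1.N0=(alive,v0) N1.N1=(alive,v1) N1.N2=(alive,v0) N1.N3=(alive,v0) | N3.N0=(alive,v0) N3.N1=(alive,v1) N3.N2=(alive,v0) N3.N3=(alive,v0)
Op 5: N3 marks N2=dead -> (dead,v1)
Op 6: N2 marks N2=dead -> (dead,v1)
Op 7: gossip N2<->N0 -> N2.N0=(alive,v0) N2.N1=(alive,v0) N2.N2=(dead,v1) N2.N3=(alive,v0) | N0.N0=(alive,v0) N0.N1=(alive,v0) N0.N2=(dead,v1) N0.N3=(alive,v0)

Answer: N0=alive,0 N1=alive,1 N2=dead,1 N3=alive,0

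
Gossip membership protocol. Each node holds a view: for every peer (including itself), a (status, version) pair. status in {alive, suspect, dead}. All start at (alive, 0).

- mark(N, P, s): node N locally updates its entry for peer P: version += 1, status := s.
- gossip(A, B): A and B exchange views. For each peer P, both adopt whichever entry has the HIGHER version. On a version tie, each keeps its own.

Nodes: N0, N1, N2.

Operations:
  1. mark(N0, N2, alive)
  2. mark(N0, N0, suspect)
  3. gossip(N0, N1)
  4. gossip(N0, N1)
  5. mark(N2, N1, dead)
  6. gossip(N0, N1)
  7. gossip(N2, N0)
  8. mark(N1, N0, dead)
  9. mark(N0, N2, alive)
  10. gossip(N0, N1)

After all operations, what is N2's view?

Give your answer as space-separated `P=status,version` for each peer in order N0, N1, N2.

Op 1: N0 marks N2=alive -> (alive,v1)
Op 2: N0 marks N0=suspect -> (suspect,v1)
Op 3: gossip N0<->N1 -> N0.N0=(suspect,v1) N0.N1=(alive,v0) N0.N2=(alive,v1) | N1.N0=(suspect,v1) N1.N1=(alive,v0) N1.N2=(alive,v1)
Op 4: gossip N0<->N1 -> N0.N0=(suspect,v1) N0.N1=(alive,v0) N0.N2=(alive,v1) | N1.N0=(suspect,v1) N1.N1=(alive,v0) N1.N2=(alive,v1)
Op 5: N2 marks N1=dead -> (dead,v1)
Op 6: gossip N0<->N1 -> N0.N0=(suspect,v1) N0.N1=(alive,v0) N0.N2=(alive,v1) | N1.N0=(suspect,v1) N1.N1=(alive,v0) N1.N2=(alive,v1)
Op 7: gossip N2<->N0 -> N2.N0=(suspect,v1) N2.N1=(dead,v1) N2.N2=(alive,v1) | N0.N0=(suspect,v1) N0.N1=(dead,v1) N0.N2=(alive,v1)
Op 8: N1 marks N0=dead -> (dead,v2)
Op 9: N0 marks N2=alive -> (alive,v2)
Op 10: gossip N0<->N1 -> N0.N0=(dead,v2) N0.N1=(dead,v1) N0.N2=(alive,v2) | N1.N0=(dead,v2) N1.N1=(dead,v1) N1.N2=(alive,v2)

Answer: N0=suspect,1 N1=dead,1 N2=alive,1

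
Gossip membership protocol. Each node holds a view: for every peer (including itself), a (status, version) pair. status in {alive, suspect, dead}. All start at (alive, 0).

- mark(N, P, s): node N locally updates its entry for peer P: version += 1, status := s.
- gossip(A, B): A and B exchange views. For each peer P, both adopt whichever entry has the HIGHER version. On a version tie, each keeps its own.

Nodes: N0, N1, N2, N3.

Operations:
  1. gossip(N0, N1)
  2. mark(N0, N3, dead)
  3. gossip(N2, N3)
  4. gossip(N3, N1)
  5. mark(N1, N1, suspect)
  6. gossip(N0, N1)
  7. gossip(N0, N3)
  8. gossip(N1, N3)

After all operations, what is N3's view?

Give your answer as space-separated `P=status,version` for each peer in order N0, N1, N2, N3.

Op 1: gossip N0<->N1 -> N0.N0=(alive,v0) N0.N1=(alive,v0) N0.N2=(alive,v0) N0.N3=(alive,v0) | N1.N0=(alive,v0) N1.N1=(alive,v0) N1.N2=(alive,v0) N1.N3=(alive,v0)
Op 2: N0 marks N3=dead -> (dead,v1)
Op 3: gossip N2<->N3 -> N2.N0=(alive,v0) N2.N1=(alive,v0) N2.N2=(alive,v0) N2.N3=(alive,v0) | N3.N0=(alive,v0) N3.N1=(alive,v0) N3.N2=(alive,v0) N3.N3=(alive,v0)
Op 4: gossip N3<->N1 -> N3.N0=(alive,v0) N3.N1=(alive,v0) N3.N2=(alive,v0) N3.N3=(alive,v0) | N1.N0=(alive,v0) N1.N1=(alive,v0) N1.N2=(alive,v0) N1.N3=(alive,v0)
Op 5: N1 marks N1=suspect -> (suspect,v1)
Op 6: gossip N0<->N1 -> N0.N0=(alive,v0) N0.N1=(suspect,v1) N0.N2=(alive,v0) N0.N3=(dead,v1) | N1.N0=(alive,v0) N1.N1=(suspect,v1) N1.N2=(alive,v0) N1.N3=(dead,v1)
Op 7: gossip N0<->N3 -> N0.N0=(alive,v0) N0.N1=(suspect,v1) N0.N2=(alive,v0) N0.N3=(dead,v1) | N3.N0=(alive,v0) N3.N1=(suspect,v1) N3.N2=(alive,v0) N3.N3=(dead,v1)
Op 8: gossip N1<->N3 -> N1.N0=(alive,v0) N1.N1=(suspect,v1) N1.N2=(alive,v0) N1.N3=(dead,v1) | N3.N0=(alive,v0) N3.N1=(suspect,v1) N3.N2=(alive,v0) N3.N3=(dead,v1)

Answer: N0=alive,0 N1=suspect,1 N2=alive,0 N3=dead,1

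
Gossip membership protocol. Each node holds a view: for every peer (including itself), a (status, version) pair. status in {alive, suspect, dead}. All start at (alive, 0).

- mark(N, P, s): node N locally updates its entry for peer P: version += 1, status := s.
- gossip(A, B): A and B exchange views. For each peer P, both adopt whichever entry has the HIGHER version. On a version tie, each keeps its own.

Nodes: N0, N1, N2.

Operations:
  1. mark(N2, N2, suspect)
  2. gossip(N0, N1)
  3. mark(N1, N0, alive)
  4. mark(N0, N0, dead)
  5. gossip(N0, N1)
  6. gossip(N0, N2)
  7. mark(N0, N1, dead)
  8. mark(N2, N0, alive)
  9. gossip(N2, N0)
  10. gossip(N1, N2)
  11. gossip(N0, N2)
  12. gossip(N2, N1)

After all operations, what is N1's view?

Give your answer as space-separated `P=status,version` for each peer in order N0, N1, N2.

Answer: N0=alive,2 N1=dead,1 N2=suspect,1

Derivation:
Op 1: N2 marks N2=suspect -> (suspect,v1)
Op 2: gossip N0<->N1 -> N0.N0=(alive,v0) N0.N1=(alive,v0) N0.N2=(alive,v0) | N1.N0=(alive,v0) N1.N1=(alive,v0) N1.N2=(alive,v0)
Op 3: N1 marks N0=alive -> (alive,v1)
Op 4: N0 marks N0=dead -> (dead,v1)
Op 5: gossip N0<->N1 -> N0.N0=(dead,v1) N0.N1=(alive,v0) N0.N2=(alive,v0) | N1.N0=(alive,v1) N1.N1=(alive,v0) N1.N2=(alive,v0)
Op 6: gossip N0<->N2 -> N0.N0=(dead,v1) N0.N1=(alive,v0) N0.N2=(suspect,v1) | N2.N0=(dead,v1) N2.N1=(alive,v0) N2.N2=(suspect,v1)
Op 7: N0 marks N1=dead -> (dead,v1)
Op 8: N2 marks N0=alive -> (alive,v2)
Op 9: gossip N2<->N0 -> N2.N0=(alive,v2) N2.N1=(dead,v1) N2.N2=(suspect,v1) | N0.N0=(alive,v2) N0.N1=(dead,v1) N0.N2=(suspect,v1)
Op 10: gossip N1<->N2 -> N1.N0=(alive,v2) N1.N1=(dead,v1) N1.N2=(suspect,v1) | N2.N0=(alive,v2) N2.N1=(dead,v1) N2.N2=(suspect,v1)
Op 11: gossip N0<->N2 -> N0.N0=(alive,v2) N0.N1=(dead,v1) N0.N2=(suspect,v1) | N2.N0=(alive,v2) N2.N1=(dead,v1) N2.N2=(suspect,v1)
Op 12: gossip N2<->N1 -> N2.N0=(alive,v2) N2.N1=(dead,v1) N2.N2=(suspect,v1) | N1.N0=(alive,v2) N1.N1=(dead,v1) N1.N2=(suspect,v1)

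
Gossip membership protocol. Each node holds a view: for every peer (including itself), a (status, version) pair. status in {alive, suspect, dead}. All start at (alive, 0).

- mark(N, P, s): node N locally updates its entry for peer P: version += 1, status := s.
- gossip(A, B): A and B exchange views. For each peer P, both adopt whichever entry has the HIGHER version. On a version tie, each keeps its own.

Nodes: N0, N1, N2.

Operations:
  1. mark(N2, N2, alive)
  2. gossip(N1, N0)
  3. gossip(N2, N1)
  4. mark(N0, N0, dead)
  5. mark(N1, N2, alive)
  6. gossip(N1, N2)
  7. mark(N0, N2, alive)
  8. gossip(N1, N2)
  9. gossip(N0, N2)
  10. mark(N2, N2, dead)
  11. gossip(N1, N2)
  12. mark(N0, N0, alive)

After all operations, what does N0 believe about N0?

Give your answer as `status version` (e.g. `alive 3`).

Op 1: N2 marks N2=alive -> (alive,v1)
Op 2: gossip N1<->N0 -> N1.N0=(alive,v0) N1.N1=(alive,v0) N1.N2=(alive,v0) | N0.N0=(alive,v0) N0.N1=(alive,v0) N0.N2=(alive,v0)
Op 3: gossip N2<->N1 -> N2.N0=(alive,v0) N2.N1=(alive,v0) N2.N2=(alive,v1) | N1.N0=(alive,v0) N1.N1=(alive,v0) N1.N2=(alive,v1)
Op 4: N0 marks N0=dead -> (dead,v1)
Op 5: N1 marks N2=alive -> (alive,v2)
Op 6: gossip N1<->N2 -> N1.N0=(alive,v0) N1.N1=(alive,v0) N1.N2=(alive,v2) | N2.N0=(alive,v0) N2.N1=(alive,v0) N2.N2=(alive,v2)
Op 7: N0 marks N2=alive -> (alive,v1)
Op 8: gossip N1<->N2 -> N1.N0=(alive,v0) N1.N1=(alive,v0) N1.N2=(alive,v2) | N2.N0=(alive,v0) N2.N1=(alive,v0) N2.N2=(alive,v2)
Op 9: gossip N0<->N2 -> N0.N0=(dead,v1) N0.N1=(alive,v0) N0.N2=(alive,v2) | N2.N0=(dead,v1) N2.N1=(alive,v0) N2.N2=(alive,v2)
Op 10: N2 marks N2=dead -> (dead,v3)
Op 11: gossip N1<->N2 -> N1.N0=(dead,v1) N1.N1=(alive,v0) N1.N2=(dead,v3) | N2.N0=(dead,v1) N2.N1=(alive,v0) N2.N2=(dead,v3)
Op 12: N0 marks N0=alive -> (alive,v2)

Answer: alive 2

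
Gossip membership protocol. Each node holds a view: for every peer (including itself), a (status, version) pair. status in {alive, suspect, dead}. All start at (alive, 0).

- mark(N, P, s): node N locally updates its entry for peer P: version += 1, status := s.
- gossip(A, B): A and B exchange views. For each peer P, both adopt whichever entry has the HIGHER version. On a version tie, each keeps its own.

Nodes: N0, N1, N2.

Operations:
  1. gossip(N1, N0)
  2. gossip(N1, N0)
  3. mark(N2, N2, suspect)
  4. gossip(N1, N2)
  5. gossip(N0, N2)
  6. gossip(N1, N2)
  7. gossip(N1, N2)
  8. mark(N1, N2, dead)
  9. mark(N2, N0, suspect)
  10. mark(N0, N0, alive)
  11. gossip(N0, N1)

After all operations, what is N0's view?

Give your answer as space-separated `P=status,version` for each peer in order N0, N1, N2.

Op 1: gossip N1<->N0 -> N1.N0=(alive,v0) N1.N1=(alive,v0) N1.N2=(alive,v0) | N0.N0=(alive,v0) N0.N1=(alive,v0) N0.N2=(alive,v0)
Op 2: gossip N1<->N0 -> N1.N0=(alive,v0) N1.N1=(alive,v0) N1.N2=(alive,v0) | N0.N0=(alive,v0) N0.N1=(alive,v0) N0.N2=(alive,v0)
Op 3: N2 marks N2=suspect -> (suspect,v1)
Op 4: gossip N1<->N2 -> N1.N0=(alive,v0) N1.N1=(alive,v0) N1.N2=(suspect,v1) | N2.N0=(alive,v0) N2.N1=(alive,v0) N2.N2=(suspect,v1)
Op 5: gossip N0<->N2 -> N0.N0=(alive,v0) N0.N1=(alive,v0) N0.N2=(suspect,v1) | N2.N0=(alive,v0) N2.N1=(alive,v0) N2.N2=(suspect,v1)
Op 6: gossip N1<->N2 -> N1.N0=(alive,v0) N1.N1=(alive,v0) N1.N2=(suspect,v1) | N2.N0=(alive,v0) N2.N1=(alive,v0) N2.N2=(suspect,v1)
Op 7: gossip N1<->N2 -> N1.N0=(alive,v0) N1.N1=(alive,v0) N1.N2=(suspect,v1) | N2.N0=(alive,v0) N2.N1=(alive,v0) N2.N2=(suspect,v1)
Op 8: N1 marks N2=dead -> (dead,v2)
Op 9: N2 marks N0=suspect -> (suspect,v1)
Op 10: N0 marks N0=alive -> (alive,v1)
Op 11: gossip N0<->N1 -> N0.N0=(alive,v1) N0.N1=(alive,v0) N0.N2=(dead,v2) | N1.N0=(alive,v1) N1.N1=(alive,v0) N1.N2=(dead,v2)

Answer: N0=alive,1 N1=alive,0 N2=dead,2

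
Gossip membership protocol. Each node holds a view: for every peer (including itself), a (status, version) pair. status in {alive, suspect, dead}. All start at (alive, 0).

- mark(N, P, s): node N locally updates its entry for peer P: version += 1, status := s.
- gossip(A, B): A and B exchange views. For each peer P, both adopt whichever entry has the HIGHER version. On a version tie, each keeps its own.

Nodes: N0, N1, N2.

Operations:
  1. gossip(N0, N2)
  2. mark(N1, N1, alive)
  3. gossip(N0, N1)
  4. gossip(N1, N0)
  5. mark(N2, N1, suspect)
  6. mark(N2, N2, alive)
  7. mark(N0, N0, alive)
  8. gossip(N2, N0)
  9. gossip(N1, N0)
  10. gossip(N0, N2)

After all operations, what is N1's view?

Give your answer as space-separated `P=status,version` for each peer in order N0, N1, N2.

Op 1: gossip N0<->N2 -> N0.N0=(alive,v0) N0.N1=(alive,v0) N0.N2=(alive,v0) | N2.N0=(alive,v0) N2.N1=(alive,v0) N2.N2=(alive,v0)
Op 2: N1 marks N1=alive -> (alive,v1)
Op 3: gossip N0<->N1 -> N0.N0=(alive,v0) N0.N1=(alive,v1) N0.N2=(alive,v0) | N1.N0=(alive,v0) N1.N1=(alive,v1) N1.N2=(alive,v0)
Op 4: gossip N1<->N0 -> N1.N0=(alive,v0) N1.N1=(alive,v1) N1.N2=(alive,v0) | N0.N0=(alive,v0) N0.N1=(alive,v1) N0.N2=(alive,v0)
Op 5: N2 marks N1=suspect -> (suspect,v1)
Op 6: N2 marks N2=alive -> (alive,v1)
Op 7: N0 marks N0=alive -> (alive,v1)
Op 8: gossip N2<->N0 -> N2.N0=(alive,v1) N2.N1=(suspect,v1) N2.N2=(alive,v1) | N0.N0=(alive,v1) N0.N1=(alive,v1) N0.N2=(alive,v1)
Op 9: gossip N1<->N0 -> N1.N0=(alive,v1) N1.N1=(alive,v1) N1.N2=(alive,v1) | N0.N0=(alive,v1) N0.N1=(alive,v1) N0.N2=(alive,v1)
Op 10: gossip N0<->N2 -> N0.N0=(alive,v1) N0.N1=(alive,v1) N0.N2=(alive,v1) | N2.N0=(alive,v1) N2.N1=(suspect,v1) N2.N2=(alive,v1)

Answer: N0=alive,1 N1=alive,1 N2=alive,1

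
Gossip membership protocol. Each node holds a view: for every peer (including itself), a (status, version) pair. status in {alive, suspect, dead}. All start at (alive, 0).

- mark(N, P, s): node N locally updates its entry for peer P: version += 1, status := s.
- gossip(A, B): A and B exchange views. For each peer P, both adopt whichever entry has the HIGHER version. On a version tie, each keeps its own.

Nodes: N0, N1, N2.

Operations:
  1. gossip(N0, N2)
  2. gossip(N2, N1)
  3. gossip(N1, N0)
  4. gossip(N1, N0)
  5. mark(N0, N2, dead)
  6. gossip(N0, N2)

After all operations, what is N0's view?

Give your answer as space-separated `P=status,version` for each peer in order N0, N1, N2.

Answer: N0=alive,0 N1=alive,0 N2=dead,1

Derivation:
Op 1: gossip N0<->N2 -> N0.N0=(alive,v0) N0.N1=(alive,v0) N0.N2=(alive,v0) | N2.N0=(alive,v0) N2.N1=(alive,v0) N2.N2=(alive,v0)
Op 2: gossip N2<->N1 -> N2.N0=(alive,v0) N2.N1=(alive,v0) N2.N2=(alive,v0) | N1.N0=(alive,v0) N1.N1=(alive,v0) N1.N2=(alive,v0)
Op 3: gossip N1<->N0 -> N1.N0=(alive,v0) N1.N1=(alive,v0) N1.N2=(alive,v0) | N0.N0=(alive,v0) N0.N1=(alive,v0) N0.N2=(alive,v0)
Op 4: gossip N1<->N0 -> N1.N0=(alive,v0) N1.N1=(alive,v0) N1.N2=(alive,v0) | N0.N0=(alive,v0) N0.N1=(alive,v0) N0.N2=(alive,v0)
Op 5: N0 marks N2=dead -> (dead,v1)
Op 6: gossip N0<->N2 -> N0.N0=(alive,v0) N0.N1=(alive,v0) N0.N2=(dead,v1) | N2.N0=(alive,v0) N2.N1=(alive,v0) N2.N2=(dead,v1)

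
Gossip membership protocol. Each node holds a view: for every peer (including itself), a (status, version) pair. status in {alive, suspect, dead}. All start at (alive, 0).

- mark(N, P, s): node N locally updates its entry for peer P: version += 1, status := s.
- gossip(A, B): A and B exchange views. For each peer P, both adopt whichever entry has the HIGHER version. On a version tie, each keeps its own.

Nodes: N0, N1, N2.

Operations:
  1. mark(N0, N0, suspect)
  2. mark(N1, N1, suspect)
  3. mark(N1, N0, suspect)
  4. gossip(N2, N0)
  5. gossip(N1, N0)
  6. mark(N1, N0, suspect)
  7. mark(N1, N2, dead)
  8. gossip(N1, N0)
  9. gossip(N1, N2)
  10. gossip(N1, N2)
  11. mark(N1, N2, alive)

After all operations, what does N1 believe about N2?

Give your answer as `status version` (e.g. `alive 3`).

Op 1: N0 marks N0=suspect -> (suspect,v1)
Op 2: N1 marks N1=suspect -> (suspect,v1)
Op 3: N1 marks N0=suspect -> (suspect,v1)
Op 4: gossip N2<->N0 -> N2.N0=(suspect,v1) N2.N1=(alive,v0) N2.N2=(alive,v0) | N0.N0=(suspect,v1) N0.N1=(alive,v0) N0.N2=(alive,v0)
Op 5: gossip N1<->N0 -> N1.N0=(suspect,v1) N1.N1=(suspect,v1) N1.N2=(alive,v0) | N0.N0=(suspect,v1) N0.N1=(suspect,v1) N0.N2=(alive,v0)
Op 6: N1 marks N0=suspect -> (suspect,v2)
Op 7: N1 marks N2=dead -> (dead,v1)
Op 8: gossip N1<->N0 -> N1.N0=(suspect,v2) N1.N1=(suspect,v1) N1.N2=(dead,v1) | N0.N0=(suspect,v2) N0.N1=(suspect,v1) N0.N2=(dead,v1)
Op 9: gossip N1<->N2 -> N1.N0=(suspect,v2) N1.N1=(suspect,v1) N1.N2=(dead,v1) | N2.N0=(suspect,v2) N2.N1=(suspect,v1) N2.N2=(dead,v1)
Op 10: gossip N1<->N2 -> N1.N0=(suspect,v2) N1.N1=(suspect,v1) N1.N2=(dead,v1) | N2.N0=(suspect,v2) N2.N1=(suspect,v1) N2.N2=(dead,v1)
Op 11: N1 marks N2=alive -> (alive,v2)

Answer: alive 2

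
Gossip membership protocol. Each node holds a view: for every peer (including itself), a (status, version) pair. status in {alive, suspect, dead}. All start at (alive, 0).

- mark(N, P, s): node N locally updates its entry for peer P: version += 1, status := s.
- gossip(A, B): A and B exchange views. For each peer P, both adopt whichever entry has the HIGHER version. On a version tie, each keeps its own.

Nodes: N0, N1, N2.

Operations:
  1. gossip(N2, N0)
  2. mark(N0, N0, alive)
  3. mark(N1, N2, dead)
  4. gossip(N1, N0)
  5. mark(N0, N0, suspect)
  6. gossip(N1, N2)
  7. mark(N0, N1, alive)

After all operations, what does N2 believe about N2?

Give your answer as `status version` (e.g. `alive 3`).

Op 1: gossip N2<->N0 -> N2.N0=(alive,v0) N2.N1=(alive,v0) N2.N2=(alive,v0) | N0.N0=(alive,v0) N0.N1=(alive,v0) N0.N2=(alive,v0)
Op 2: N0 marks N0=alive -> (alive,v1)
Op 3: N1 marks N2=dead -> (dead,v1)
Op 4: gossip N1<->N0 -> N1.N0=(alive,v1) N1.N1=(alive,v0) N1.N2=(dead,v1) | N0.N0=(alive,v1) N0.N1=(alive,v0) N0.N2=(dead,v1)
Op 5: N0 marks N0=suspect -> (suspect,v2)
Op 6: gossip N1<->N2 -> N1.N0=(alive,v1) N1.N1=(alive,v0) N1.N2=(dead,v1) | N2.N0=(alive,v1) N2.N1=(alive,v0) N2.N2=(dead,v1)
Op 7: N0 marks N1=alive -> (alive,v1)

Answer: dead 1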